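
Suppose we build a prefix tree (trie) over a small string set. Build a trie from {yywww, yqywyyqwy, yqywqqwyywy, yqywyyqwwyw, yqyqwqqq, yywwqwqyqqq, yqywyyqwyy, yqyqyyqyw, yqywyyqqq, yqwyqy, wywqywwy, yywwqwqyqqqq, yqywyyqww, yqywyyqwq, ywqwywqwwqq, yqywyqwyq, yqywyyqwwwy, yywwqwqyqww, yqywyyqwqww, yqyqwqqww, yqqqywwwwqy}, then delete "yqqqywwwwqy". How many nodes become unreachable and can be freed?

9

Walk "yqqqywwwwqy" from the leaf back toward the root, removing each node that no remaining word uses.
The suffix "qqywwwwqy" (9 nodes) is used only by "yqqqywwwwqy"; the node for "yq" still has the child "y", so pruning stops there.
Nodes removed: 9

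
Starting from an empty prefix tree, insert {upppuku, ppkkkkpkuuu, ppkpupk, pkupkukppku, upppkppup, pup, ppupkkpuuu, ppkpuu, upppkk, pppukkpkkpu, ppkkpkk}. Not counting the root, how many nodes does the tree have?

Trace insertions, counting only characters that open a new branch:
  "upppuku" → 7 new (u, p, p, p, u, k, u)
  "ppkkkkpkuuu" → 11 new (p, p, k, k, k, k, p, k, u, u, u)
  "ppkpupk" → prefix "ppk" already present; 4 new (p, u, p, k)
  "pkupkukppku" → prefix "p" already present; 10 new (k, u, p, k, u, k, p, p, k, u)
  "upppkppup" → prefix "uppp" already present; 5 new (k, p, p, u, p)
  "pup" → prefix "p" already present; 2 new (u, p)
  "ppupkkpuuu" → prefix "pp" already present; 8 new (u, p, k, k, p, u, u, u)
  "ppkpuu" → prefix "ppkpu" already present; 1 new (u)
  "upppkk" → prefix "upppk" already present; 1 new (k)
  "pppukkpkkpu" → prefix "pp" already present; 9 new (p, u, k, k, p, k, k, p, u)
  "ppkkpkk" → prefix "ppkk" already present; 3 new (p, k, k)
Total nodes = 7 + 11 + 4 + 10 + 5 + 2 + 8 + 1 + 1 + 9 + 3 = 61

61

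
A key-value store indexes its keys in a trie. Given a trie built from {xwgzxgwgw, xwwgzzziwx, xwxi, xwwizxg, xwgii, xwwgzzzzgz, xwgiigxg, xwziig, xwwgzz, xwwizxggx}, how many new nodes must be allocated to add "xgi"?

Walking "xgi" from the root, the first 1 characters ("x") follow existing edges; "g" is the first miss.
So 3 − 1 = 2 new nodes.

2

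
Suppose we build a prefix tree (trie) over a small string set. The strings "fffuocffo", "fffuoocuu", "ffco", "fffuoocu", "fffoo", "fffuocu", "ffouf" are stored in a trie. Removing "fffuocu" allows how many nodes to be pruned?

After clearing the end-marker at "fffuocu", prune upward until reaching a node still needed by another word.
The suffix "u" (1 node) is used only by "fffuocu"; the node for "fffuoc" still has the child "f", so pruning stops there.
Nodes removed: 1

1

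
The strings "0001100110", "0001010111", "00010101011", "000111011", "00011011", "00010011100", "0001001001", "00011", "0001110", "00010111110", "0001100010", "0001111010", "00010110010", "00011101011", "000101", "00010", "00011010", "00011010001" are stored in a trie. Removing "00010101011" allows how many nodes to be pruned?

3

Walk "00010101011" from the leaf back toward the root, removing each node that no remaining word uses.
The suffix "011" (3 nodes) is used only by "00010101011"; the node for "00010101" still has the child "1", so pruning stops there.
Nodes removed: 3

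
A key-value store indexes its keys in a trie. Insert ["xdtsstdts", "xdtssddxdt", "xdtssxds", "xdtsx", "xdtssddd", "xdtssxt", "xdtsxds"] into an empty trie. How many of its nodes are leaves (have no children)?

6

A leaf is a node with no children — equivalently, the end of a word that is not a proper prefix of any other stored word.
Those words: "xdtssddd", "xdtssddxdt", "xdtsstdts", "xdtssxds", "xdtssxt", "xdtsxds"
Leaf count: 6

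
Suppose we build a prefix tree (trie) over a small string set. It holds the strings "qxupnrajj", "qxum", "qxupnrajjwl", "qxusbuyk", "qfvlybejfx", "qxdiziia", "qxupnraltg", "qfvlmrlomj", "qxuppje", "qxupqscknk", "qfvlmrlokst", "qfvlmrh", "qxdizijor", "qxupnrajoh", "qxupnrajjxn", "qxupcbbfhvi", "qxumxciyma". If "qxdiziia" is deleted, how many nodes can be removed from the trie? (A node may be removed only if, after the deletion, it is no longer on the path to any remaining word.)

A node on "qxdiziia"'s path can go only if nothing else ends at it or branches off below it.
The suffix "ia" (2 nodes) is used only by "qxdiziia"; the node for "qxdizi" still has the child "j", so pruning stops there.
Nodes removed: 2

2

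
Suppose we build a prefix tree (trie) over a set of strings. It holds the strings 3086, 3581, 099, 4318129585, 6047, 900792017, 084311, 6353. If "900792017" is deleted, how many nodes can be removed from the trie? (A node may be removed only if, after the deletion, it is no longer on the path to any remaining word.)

After clearing the end-marker at "900792017", prune upward until reaching a node still needed by another word.
No other word shares any prefix with "900792017", so all 9 of its nodes go.
Nodes removed: 9

9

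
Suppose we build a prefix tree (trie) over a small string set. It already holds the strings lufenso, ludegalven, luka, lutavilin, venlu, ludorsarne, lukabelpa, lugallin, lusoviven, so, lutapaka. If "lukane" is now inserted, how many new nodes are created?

Walking "lukane" from the root, the first 4 characters ("luka") follow existing edges; "n" is the first miss.
Each of the 2 remaining characters creates one node.

2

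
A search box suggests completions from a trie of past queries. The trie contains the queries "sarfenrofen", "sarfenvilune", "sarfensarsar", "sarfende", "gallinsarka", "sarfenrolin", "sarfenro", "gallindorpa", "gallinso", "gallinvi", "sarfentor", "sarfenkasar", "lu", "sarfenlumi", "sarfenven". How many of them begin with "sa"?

10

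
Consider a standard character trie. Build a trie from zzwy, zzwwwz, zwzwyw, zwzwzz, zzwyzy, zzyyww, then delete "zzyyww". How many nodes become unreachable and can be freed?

After clearing the end-marker at "zzyyww", prune upward until reaching a node still needed by another word.
The suffix "yyww" (4 nodes) is used only by "zzyyww"; the node for "zz" still has the child "w", so pruning stops there.
Nodes removed: 4

4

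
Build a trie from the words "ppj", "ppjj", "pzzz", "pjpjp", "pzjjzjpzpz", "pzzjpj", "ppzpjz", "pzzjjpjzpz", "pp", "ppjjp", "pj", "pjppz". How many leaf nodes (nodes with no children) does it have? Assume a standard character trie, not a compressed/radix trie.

8

A leaf is a node with no children — equivalently, the end of a word that is not a proper prefix of any other stored word.
Those words: "pjpjp", "pjppz", "ppjjp", "ppzpjz", "pzjjzjpzpz", "pzzjjpjzpz", "pzzjpj", "pzzz"
Leaf count: 8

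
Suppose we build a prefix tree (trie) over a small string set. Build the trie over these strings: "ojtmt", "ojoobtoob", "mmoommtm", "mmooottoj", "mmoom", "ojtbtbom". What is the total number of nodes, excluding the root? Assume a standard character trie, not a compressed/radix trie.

Trace insertions, counting only characters that open a new branch:
  "ojtmt" → 5 new (o, j, t, m, t)
  "ojoobtoob" → prefix "oj" already present; 7 new (o, o, b, t, o, o, b)
  "mmoommtm" → 8 new (m, m, o, o, m, m, t, m)
  "mmooottoj" → prefix "mmoo" already present; 5 new (o, t, t, o, j)
  "mmoom" → prefix "mmoom" already present; 0 new (none)
  "ojtbtbom" → prefix "ojt" already present; 5 new (b, t, b, o, m)
Total nodes = 5 + 7 + 8 + 5 + 0 + 5 = 30

30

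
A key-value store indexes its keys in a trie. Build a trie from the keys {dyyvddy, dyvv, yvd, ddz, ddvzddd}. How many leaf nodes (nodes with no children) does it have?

5

A leaf is a node with no children — equivalently, the end of a word that is not a proper prefix of any other stored word.
Those words: "ddvzddd", "ddz", "dyvv", "dyyvddy", "yvd"
Leaf count: 5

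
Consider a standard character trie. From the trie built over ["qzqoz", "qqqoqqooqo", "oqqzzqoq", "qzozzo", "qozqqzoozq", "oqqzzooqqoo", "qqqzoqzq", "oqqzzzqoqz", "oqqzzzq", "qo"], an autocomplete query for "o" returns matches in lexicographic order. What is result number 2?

oqqzzqoq

Words with prefix "o", in lexicographic order: "oqqzzooqqoo", "oqqzzqoq", "oqqzzzq", "oqqzzzqoqz"
Position 2: oqqzzqoq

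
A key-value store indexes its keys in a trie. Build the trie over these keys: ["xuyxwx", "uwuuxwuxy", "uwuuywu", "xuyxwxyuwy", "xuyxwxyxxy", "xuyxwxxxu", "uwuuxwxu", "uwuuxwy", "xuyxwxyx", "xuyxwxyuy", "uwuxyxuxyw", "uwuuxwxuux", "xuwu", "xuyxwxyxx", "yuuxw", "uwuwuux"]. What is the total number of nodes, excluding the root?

52

Count nodes per top-level branch (shared prefixes stored once):
  'u'-branch (uwuuxwuxy, uwuuxwxu, uwuuxwxuux, uwuuxwy, uwuuywu, uwuwuux, uwuxyxuxyw): 28 nodes
  'x'-branch (xuwu, xuyxwx, xuyxwxxxu, xuyxwxyuwy, xuyxwxyuy, xuyxwxyx, xuyxwxyxx, xuyxwxyxxy): 19 nodes
  'y'-branch (yuuxw): 5 nodes
Sum: 52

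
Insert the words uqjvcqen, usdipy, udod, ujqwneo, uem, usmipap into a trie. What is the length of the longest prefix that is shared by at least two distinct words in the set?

Equivalently: take the maximum, over all pairs, of their longest common prefix length.
e.g. "usdipy" and "usmipap" share the prefix "us" of length 2; no pair shares a longer one.
Longest shared-prefix length: 2

2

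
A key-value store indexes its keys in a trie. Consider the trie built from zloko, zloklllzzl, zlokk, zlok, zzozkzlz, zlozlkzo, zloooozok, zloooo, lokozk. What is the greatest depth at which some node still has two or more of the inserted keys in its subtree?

6

The deepest shared node is where two words last agree before diverging.
"zloooo" and "zloooozok" agree on "zloooo" (6 characters) before diverging; nothing deeper is shared.
Longest shared-prefix length: 6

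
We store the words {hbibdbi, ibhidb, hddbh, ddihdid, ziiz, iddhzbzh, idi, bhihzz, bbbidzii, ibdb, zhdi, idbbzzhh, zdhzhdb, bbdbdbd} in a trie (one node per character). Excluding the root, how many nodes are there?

71

Insert word by word; a character creates a node only if that edge doesn't already exist:
  "hbibdbi" → 7 new (h, b, i, b, d, b, i)
  "ibhidb" → 6 new (i, b, h, i, d, b)
  "hddbh" → prefix "h" already present; 4 new (d, d, b, h)
  "ddihdid" → 7 new (d, d, i, h, d, i, d)
  "ziiz" → 4 new (z, i, i, z)
  "iddhzbzh" → prefix "i" already present; 7 new (d, d, h, z, b, z, h)
  "idi" → prefix "id" already present; 1 new (i)
  "bhihzz" → 6 new (b, h, i, h, z, z)
  "bbbidzii" → prefix "b" already present; 7 new (b, b, i, d, z, i, i)
  "ibdb" → prefix "ib" already present; 2 new (d, b)
  "zhdi" → prefix "z" already present; 3 new (h, d, i)
  "idbbzzhh" → prefix "id" already present; 6 new (b, b, z, z, h, h)
  "zdhzhdb" → prefix "z" already present; 6 new (d, h, z, h, d, b)
  "bbdbdbd" → prefix "bb" already present; 5 new (d, b, d, b, d)
Total nodes = 7 + 6 + 4 + 7 + 4 + 7 + 1 + 6 + 7 + 2 + 3 + 6 + 6 + 5 = 71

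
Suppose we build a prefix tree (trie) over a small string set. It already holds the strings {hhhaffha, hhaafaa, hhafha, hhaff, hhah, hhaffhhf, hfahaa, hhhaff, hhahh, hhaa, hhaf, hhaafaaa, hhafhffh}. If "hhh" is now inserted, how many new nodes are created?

0

"hhh" is already a full path in the trie; only an end-marker is added.
No new nodes are needed: 0.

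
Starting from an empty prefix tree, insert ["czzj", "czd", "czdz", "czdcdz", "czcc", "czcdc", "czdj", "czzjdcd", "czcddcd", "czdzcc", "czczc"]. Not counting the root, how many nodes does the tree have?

Trie structure (* marks end of a word):
(root)
└─ c
   └─ z
      ├─ c
      │  ├─ c *
      │  ├─ d
      │  │  ├─ c *
      │  │  └─ d
      │  │     └─ c
      │  │        └─ d *
      │  └─ z
      │     └─ c *
      ├─ d *
      │  ├─ c
      │  │  └─ d
      │  │     └─ z *
      │  ├─ j *
      │  └─ z *
      │     └─ c
      │        └─ c *
      └─ z
         └─ j *
            └─ d
               └─ c
                  └─ d *
Counting every labelled node above: 24.

24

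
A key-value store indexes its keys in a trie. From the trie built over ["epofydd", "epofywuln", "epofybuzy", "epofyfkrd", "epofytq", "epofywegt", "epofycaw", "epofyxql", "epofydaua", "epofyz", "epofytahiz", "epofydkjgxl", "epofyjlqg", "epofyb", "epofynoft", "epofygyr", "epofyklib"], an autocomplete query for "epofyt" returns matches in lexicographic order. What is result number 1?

epofytahiz

Words with prefix "epofyt", in lexicographic order: "epofytahiz", "epofytq"
The 1st is epofytahiz.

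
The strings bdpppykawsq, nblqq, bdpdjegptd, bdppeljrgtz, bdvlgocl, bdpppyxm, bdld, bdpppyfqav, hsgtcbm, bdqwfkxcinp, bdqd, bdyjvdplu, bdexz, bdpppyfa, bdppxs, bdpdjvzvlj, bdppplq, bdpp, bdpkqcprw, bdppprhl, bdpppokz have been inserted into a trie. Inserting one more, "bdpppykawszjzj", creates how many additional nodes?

4

"bdpppykaws" is already a path in the trie; the remaining "zjzj" must be added.
Each of the 4 remaining characters creates one node.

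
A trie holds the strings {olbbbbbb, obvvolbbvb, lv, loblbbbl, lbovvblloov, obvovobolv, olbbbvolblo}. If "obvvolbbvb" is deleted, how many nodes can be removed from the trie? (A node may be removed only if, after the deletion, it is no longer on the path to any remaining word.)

A node on "obvvolbbvb"'s path can go only if nothing else ends at it or branches off below it.
The suffix "volbbvb" (7 nodes) is used only by "obvvolbbvb"; the node for "obv" still has the child "o", so pruning stops there.
Nodes removed: 7

7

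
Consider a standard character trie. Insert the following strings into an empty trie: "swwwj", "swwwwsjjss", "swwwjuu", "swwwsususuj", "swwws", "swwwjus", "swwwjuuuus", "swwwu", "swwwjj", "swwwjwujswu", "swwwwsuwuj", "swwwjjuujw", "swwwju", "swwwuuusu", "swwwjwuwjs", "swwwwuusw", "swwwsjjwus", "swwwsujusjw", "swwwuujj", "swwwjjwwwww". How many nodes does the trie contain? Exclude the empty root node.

68

Insert word by word; a character creates a node only if that edge doesn't already exist:
  "swwwj" → 5 new (s, w, w, w, j)
  "swwwwsjjss" → prefix "swww" already present; 6 new (w, s, j, j, s, s)
  "swwwjuu" → prefix "swwwj" already present; 2 new (u, u)
  "swwwsususuj" → prefix "swww" already present; 7 new (s, u, s, u, s, u, j)
  "swwws" → prefix "swwws" already present; 0 new (none)
  "swwwjus" → prefix "swwwju" already present; 1 new (s)
  "swwwjuuuus" → prefix "swwwjuu" already present; 3 new (u, u, s)
  "swwwu" → prefix "swww" already present; 1 new (u)
  "swwwjj" → prefix "swwwj" already present; 1 new (j)
  "swwwjwujswu" → prefix "swwwj" already present; 6 new (w, u, j, s, w, u)
  "swwwwsuwuj" → prefix "swwwws" already present; 4 new (u, w, u, j)
  "swwwjjuujw" → prefix "swwwjj" already present; 4 new (u, u, j, w)
  "swwwju" → prefix "swwwju" already present; 0 new (none)
  "swwwuuusu" → prefix "swwwu" already present; 4 new (u, u, s, u)
  "swwwjwuwjs" → prefix "swwwjwu" already present; 3 new (w, j, s)
  "swwwwuusw" → prefix "swwww" already present; 4 new (u, u, s, w)
  "swwwsjjwus" → prefix "swwws" already present; 5 new (j, j, w, u, s)
  "swwwsujusjw" → prefix "swwwsu" already present; 5 new (j, u, s, j, w)
  "swwwuujj" → prefix "swwwuu" already present; 2 new (j, j)
  "swwwjjwwwww" → prefix "swwwjj" already present; 5 new (w, w, w, w, w)
Total nodes = 5 + 6 + 2 + 7 + 0 + 1 + 3 + 1 + 1 + 6 + 4 + 4 + 0 + 4 + 3 + 4 + 5 + 5 + 2 + 5 = 68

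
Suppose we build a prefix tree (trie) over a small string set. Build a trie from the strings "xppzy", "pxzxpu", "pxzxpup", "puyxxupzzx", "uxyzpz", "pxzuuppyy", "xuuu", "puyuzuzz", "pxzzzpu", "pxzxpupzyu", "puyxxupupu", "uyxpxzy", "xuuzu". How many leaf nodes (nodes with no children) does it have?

11

Leaves are exactly the stored words that no other stored word extends.
Those words: "puyuzuzz", "puyxxupupu", "puyxxupzzx", "pxzuuppyy", "pxzxpupzyu", "pxzzzpu", "uxyzpz", "uyxpxzy", "xppzy", "xuuu", "xuuzu"
Leaf count: 11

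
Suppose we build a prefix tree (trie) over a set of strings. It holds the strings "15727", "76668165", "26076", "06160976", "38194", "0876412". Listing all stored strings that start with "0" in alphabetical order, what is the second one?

Filter for "0…" and sort: "06160976", "0876412"
Position 2: 0876412

0876412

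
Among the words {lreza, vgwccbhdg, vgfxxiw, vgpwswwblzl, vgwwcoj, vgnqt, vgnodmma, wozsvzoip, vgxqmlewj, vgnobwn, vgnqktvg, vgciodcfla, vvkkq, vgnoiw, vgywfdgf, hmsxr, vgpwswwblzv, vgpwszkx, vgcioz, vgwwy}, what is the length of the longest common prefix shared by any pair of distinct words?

The deepest shared node is where two words last agree before diverging.
"vgpwswwblzl" and "vgpwswwblzv" agree on "vgpwswwblz" (10 characters) before diverging; nothing deeper is shared.
Longest shared-prefix length: 10

10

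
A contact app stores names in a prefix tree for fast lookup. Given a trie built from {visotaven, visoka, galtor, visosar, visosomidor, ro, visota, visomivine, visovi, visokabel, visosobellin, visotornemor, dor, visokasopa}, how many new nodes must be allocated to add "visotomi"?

The longest prefix of "visotomi" already in the trie is "visoto" (length 6).
New nodes needed: |"visotomi"| − 6 = 8 − 6 = 2.

2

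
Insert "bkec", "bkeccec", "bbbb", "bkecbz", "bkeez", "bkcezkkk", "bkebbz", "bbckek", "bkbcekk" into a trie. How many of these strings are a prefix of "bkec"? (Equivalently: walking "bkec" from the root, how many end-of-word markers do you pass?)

1

Check each prefix of "bkec" against the stored set — each match is an end-marker on the path.
Prefixes of the query that are stored words: "bkec"
Count: 1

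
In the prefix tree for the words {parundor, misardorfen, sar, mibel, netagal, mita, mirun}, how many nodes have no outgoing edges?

7

A leaf is a node with no children — equivalently, the end of a word that is not a proper prefix of any other stored word.
Those words: "mibel", "mirun", "misardorfen", "mita", "netagal", "parundor", "sar"
Leaf count: 7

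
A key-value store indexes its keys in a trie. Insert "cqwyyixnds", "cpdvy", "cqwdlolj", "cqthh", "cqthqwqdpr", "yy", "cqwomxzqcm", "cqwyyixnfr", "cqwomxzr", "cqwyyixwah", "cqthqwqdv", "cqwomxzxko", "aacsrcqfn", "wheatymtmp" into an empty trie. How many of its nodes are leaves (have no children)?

Leaves are exactly the stored words that no other stored word extends.
Those words: "aacsrcqfn", "cpdvy", "cqthh", "cqthqwqdpr", "cqthqwqdv", "cqwdlolj", "cqwomxzqcm", "cqwomxzr", "cqwomxzxko", "cqwyyixnds", "cqwyyixnfr", "cqwyyixwah", "wheatymtmp", "yy"
Leaf count: 14

14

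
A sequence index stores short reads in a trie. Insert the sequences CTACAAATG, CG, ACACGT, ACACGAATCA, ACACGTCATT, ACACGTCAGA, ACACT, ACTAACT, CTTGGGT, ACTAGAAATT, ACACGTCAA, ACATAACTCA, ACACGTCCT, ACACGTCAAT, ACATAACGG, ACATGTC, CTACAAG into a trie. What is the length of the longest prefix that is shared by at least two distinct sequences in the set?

9

Equivalently: take the maximum, over all pairs, of their longest common prefix length.
e.g. "ACACGTCAA" and "ACACGTCAAT" share the prefix "ACACGTCAA" of length 9; no pair shares a longer one.
Longest shared-prefix length: 9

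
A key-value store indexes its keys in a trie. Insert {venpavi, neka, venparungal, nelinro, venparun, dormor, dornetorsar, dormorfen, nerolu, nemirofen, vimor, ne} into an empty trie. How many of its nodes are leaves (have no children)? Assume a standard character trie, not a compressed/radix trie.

9

Leaves are exactly the stored words that no other stored word extends.
Those words: "dormorfen", "dornetorsar", "neka", "nelinro", "nemirofen", "nerolu", "venparungal", "venpavi", "vimor"
Leaf count: 9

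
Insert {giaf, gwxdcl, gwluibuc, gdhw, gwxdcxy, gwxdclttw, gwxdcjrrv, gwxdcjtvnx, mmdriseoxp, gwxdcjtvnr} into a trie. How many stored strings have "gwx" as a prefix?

Walk to "gwx"; the words in its subtree are exactly those with that prefix.
Words under "gwx": gwxdcjrrv, gwxdcjtvnr, gwxdcjtvnx, gwxdcl, gwxdclttw, gwxdcxy
Count: 6

6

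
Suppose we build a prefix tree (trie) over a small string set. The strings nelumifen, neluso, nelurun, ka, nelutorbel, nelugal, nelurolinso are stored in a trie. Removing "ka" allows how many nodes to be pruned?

2

A node on "ka"'s path can go only if nothing else ends at it or branches off below it.
No other word shares any prefix with "ka", so all 2 of its nodes go.
Nodes removed: 2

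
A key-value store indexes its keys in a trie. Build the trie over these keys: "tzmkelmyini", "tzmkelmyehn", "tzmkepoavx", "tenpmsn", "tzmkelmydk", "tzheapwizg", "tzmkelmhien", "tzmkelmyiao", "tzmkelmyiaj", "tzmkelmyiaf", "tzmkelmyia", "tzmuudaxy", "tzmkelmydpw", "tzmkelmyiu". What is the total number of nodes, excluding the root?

52

Insert word by word; a character creates a node only if that edge doesn't already exist:
  "tzmkelmyini" → 11 new (t, z, m, k, e, l, m, y, i, n, i)
  "tzmkelmyehn" → prefix "tzmkelmy" already present; 3 new (e, h, n)
  "tzmkepoavx" → prefix "tzmke" already present; 5 new (p, o, a, v, x)
  "tenpmsn" → prefix "t" already present; 6 new (e, n, p, m, s, n)
  "tzmkelmydk" → prefix "tzmkelmy" already present; 2 new (d, k)
  "tzheapwizg" → prefix "tz" already present; 8 new (h, e, a, p, w, i, z, g)
  "tzmkelmhien" → prefix "tzmkelm" already present; 4 new (h, i, e, n)
  "tzmkelmyiao" → prefix "tzmkelmyi" already present; 2 new (a, o)
  "tzmkelmyiaj" → prefix "tzmkelmyia" already present; 1 new (j)
  "tzmkelmyiaf" → prefix "tzmkelmyia" already present; 1 new (f)
  "tzmkelmyia" → prefix "tzmkelmyia" already present; 0 new (none)
  "tzmuudaxy" → prefix "tzm" already present; 6 new (u, u, d, a, x, y)
  "tzmkelmydpw" → prefix "tzmkelmyd" already present; 2 new (p, w)
  "tzmkelmyiu" → prefix "tzmkelmyi" already present; 1 new (u)
Total nodes = 11 + 3 + 5 + 6 + 2 + 8 + 4 + 2 + 1 + 1 + 0 + 6 + 2 + 1 = 52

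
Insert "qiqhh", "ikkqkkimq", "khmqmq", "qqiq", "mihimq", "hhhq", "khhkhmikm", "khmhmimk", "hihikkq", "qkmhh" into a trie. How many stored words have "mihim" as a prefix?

Filter for entries beginning with "mihim":
Words under "mihim": mihimq
Count: 1

1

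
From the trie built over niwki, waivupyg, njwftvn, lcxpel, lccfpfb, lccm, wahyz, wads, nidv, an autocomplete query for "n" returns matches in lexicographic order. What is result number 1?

nidv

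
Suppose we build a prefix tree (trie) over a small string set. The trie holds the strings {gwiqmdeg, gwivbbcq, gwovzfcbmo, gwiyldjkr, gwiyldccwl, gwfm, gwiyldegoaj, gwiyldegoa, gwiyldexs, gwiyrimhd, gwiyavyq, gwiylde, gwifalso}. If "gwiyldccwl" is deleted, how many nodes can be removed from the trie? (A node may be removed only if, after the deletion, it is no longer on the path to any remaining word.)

A node on "gwiyldccwl"'s path can go only if nothing else ends at it or branches off below it.
The suffix "ccwl" (4 nodes) is used only by "gwiyldccwl"; the node for "gwiyld" still has the child "j", so pruning stops there.
Nodes removed: 4

4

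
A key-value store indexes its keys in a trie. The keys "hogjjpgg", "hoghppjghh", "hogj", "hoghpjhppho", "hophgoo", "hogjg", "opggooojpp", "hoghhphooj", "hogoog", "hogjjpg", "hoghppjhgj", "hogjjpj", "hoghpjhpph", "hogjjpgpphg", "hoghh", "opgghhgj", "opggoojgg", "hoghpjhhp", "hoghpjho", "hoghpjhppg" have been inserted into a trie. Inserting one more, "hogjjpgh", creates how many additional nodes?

"hogjjpg" is already a path in the trie; the remaining "h" must be added.
New nodes needed: |"hogjjpgh"| − 7 = 8 − 7 = 1.

1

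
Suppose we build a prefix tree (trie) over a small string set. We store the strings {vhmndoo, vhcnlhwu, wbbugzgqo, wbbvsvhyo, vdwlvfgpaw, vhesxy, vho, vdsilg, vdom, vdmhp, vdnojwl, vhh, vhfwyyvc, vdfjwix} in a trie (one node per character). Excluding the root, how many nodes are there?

68

Count nodes per top-level branch (shared prefixes stored once):
  'v'-branch (vdfjwix, vdmhp, vdnojwl, vdom, vdsilg, vdwlvfgpaw, vhcnlhwu, vhesxy, vhfwyyvc, vhh, vhmndoo, vho): 53 nodes
  'w'-branch (wbbugzgqo, wbbvsvhyo): 15 nodes
Sum: 68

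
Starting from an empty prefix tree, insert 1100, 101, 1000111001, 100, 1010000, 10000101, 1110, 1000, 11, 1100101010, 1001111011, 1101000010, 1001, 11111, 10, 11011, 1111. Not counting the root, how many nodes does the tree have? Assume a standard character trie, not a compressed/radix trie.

47

Count nodes per top-level branch (shared prefixes stored once):
  '1'-branch (10, 100, 1000, 10000101, 1000111001, 1001, 1001111011, 101, 1010000, 11, 1100, 1100101010, 1101000010, 11011, 1110, 1111, 11111): 47 nodes
Sum: 47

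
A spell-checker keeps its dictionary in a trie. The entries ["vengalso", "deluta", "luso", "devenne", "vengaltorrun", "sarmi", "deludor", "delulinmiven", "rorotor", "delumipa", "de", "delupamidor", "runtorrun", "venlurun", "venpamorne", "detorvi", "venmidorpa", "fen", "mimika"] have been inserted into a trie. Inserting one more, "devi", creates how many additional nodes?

1

Walking "devi" from the root, the first 3 characters ("dev") follow existing edges; "i" is the first miss.
So 4 − 3 = 1 new nodes.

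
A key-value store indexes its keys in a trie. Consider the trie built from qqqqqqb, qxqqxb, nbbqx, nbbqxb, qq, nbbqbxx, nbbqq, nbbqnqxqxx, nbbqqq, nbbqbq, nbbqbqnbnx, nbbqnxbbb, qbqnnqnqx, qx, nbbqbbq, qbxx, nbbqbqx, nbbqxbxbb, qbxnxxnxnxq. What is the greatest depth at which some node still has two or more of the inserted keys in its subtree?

Look for the deepest trie node that still has at least two words in its subtree.
"nbbqbq" and "nbbqbqnbnx" agree on "nbbqbq" (6 characters) before diverging; nothing deeper is shared.
Longest shared-prefix length: 6

6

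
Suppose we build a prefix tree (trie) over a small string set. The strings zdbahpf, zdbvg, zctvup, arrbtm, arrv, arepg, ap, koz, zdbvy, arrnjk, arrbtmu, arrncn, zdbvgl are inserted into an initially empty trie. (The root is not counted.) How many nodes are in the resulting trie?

36

Insert word by word; a character creates a node only if that edge doesn't already exist:
  "zdbahpf" → 7 new (z, d, b, a, h, p, f)
  "zdbvg" → prefix "zdb" already present; 2 new (v, g)
  "zctvup" → prefix "z" already present; 5 new (c, t, v, u, p)
  "arrbtm" → 6 new (a, r, r, b, t, m)
  "arrv" → prefix "arr" already present; 1 new (v)
  "arepg" → prefix "ar" already present; 3 new (e, p, g)
  "ap" → prefix "a" already present; 1 new (p)
  "koz" → 3 new (k, o, z)
  "zdbvy" → prefix "zdbv" already present; 1 new (y)
  "arrnjk" → prefix "arr" already present; 3 new (n, j, k)
  "arrbtmu" → prefix "arrbtm" already present; 1 new (u)
  "arrncn" → prefix "arrn" already present; 2 new (c, n)
  "zdbvgl" → prefix "zdbvg" already present; 1 new (l)
Total nodes = 7 + 2 + 5 + 6 + 1 + 3 + 1 + 3 + 1 + 3 + 1 + 2 + 1 = 36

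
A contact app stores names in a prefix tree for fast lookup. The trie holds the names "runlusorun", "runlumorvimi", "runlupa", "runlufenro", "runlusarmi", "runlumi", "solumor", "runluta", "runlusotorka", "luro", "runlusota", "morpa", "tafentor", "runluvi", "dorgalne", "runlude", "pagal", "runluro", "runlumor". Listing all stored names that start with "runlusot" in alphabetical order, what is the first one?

runlusota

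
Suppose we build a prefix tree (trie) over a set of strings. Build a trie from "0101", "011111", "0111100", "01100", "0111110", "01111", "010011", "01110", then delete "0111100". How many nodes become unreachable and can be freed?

2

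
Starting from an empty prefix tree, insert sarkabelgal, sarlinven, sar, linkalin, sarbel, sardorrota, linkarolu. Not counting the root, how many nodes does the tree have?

Insert word by word; a character creates a node only if that edge doesn't already exist:
  "sarkabelgal" → 11 new (s, a, r, k, a, b, e, l, g, a, l)
  "sarlinven" → prefix "sar" already present; 6 new (l, i, n, v, e, n)
  "sar" → prefix "sar" already present; 0 new (none)
  "linkalin" → 8 new (l, i, n, k, a, l, i, n)
  "sarbel" → prefix "sar" already present; 3 new (b, e, l)
  "sardorrota" → prefix "sar" already present; 7 new (d, o, r, r, o, t, a)
  "linkarolu" → prefix "linka" already present; 4 new (r, o, l, u)
Total nodes = 11 + 6 + 0 + 8 + 3 + 7 + 4 = 39

39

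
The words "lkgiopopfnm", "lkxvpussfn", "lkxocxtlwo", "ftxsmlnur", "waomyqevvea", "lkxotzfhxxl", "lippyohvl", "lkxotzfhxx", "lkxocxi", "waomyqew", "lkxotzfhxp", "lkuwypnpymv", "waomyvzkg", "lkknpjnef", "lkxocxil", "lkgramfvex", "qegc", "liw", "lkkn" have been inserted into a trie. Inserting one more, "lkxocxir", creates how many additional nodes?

The longest prefix of "lkxocxir" already in the trie is "lkxocxi" (length 7).
So 8 − 7 = 1 new nodes.

1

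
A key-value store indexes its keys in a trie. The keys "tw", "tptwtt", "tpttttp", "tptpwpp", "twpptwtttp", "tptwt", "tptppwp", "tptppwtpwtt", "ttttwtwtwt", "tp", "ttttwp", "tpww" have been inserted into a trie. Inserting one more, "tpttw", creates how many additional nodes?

1

Walking "tpttw" from the root, the first 4 characters ("tptt") follow existing edges; "w" is the first miss.
So 5 − 4 = 1 new nodes.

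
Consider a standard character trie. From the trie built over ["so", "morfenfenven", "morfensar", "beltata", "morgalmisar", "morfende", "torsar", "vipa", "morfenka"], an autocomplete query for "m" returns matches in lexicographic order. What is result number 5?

morgalmisar

DFS of the "m" subtree visits, in order: "morfende", "morfenfenven", "morfenka", "morfensar", "morgalmisar"
Position 5: morgalmisar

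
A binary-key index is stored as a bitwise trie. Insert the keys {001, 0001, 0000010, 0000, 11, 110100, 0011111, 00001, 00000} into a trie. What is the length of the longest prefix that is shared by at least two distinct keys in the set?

5

The deepest shared node is where two words last agree before diverging.
e.g. "00000" and "0000010" share the prefix "00000" of length 5; no pair shares a longer one.
Longest shared-prefix length: 5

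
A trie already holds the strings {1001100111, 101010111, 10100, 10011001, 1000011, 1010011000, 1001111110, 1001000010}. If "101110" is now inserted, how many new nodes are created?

Walking "101110" from the root, the first 3 characters ("101") follow existing edges; "1" is the first miss.
New nodes needed: |"101110"| − 3 = 6 − 3 = 3.

3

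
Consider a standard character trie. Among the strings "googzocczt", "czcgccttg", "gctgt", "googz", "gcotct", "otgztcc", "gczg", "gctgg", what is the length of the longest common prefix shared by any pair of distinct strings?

The deepest shared node is where two words last agree before diverging.
"googz" and "googzocczt" agree on "googz" (5 characters) before diverging; nothing deeper is shared.
Longest shared-prefix length: 5

5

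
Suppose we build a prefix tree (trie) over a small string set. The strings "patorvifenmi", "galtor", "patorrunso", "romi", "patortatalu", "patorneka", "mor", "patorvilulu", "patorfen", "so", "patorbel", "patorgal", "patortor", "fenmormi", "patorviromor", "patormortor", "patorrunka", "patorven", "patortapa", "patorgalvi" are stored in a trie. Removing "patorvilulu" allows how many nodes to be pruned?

4

A node on "patorvilulu"'s path can go only if nothing else ends at it or branches off below it.
The suffix "lulu" (4 nodes) is used only by "patorvilulu"; the node for "patorvi" still has the child "f", so pruning stops there.
Nodes removed: 4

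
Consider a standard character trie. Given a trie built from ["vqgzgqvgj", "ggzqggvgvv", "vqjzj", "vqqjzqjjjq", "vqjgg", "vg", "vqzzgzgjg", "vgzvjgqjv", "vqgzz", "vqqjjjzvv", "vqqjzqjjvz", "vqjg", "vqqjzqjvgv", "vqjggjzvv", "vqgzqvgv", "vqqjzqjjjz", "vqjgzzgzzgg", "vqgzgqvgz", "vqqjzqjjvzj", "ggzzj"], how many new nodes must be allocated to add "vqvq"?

"vq" is already a path in the trie; the remaining "vq" must be added.
Each of the 2 remaining characters creates one node.

2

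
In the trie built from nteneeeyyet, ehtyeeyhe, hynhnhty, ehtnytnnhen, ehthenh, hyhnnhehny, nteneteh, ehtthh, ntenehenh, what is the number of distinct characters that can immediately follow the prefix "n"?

1

The children of the "n" node are the distinct next characters among strings starting with "n".
Characters that immediately follow "n" among the stored strings: {t}.
That node has 1 child edge.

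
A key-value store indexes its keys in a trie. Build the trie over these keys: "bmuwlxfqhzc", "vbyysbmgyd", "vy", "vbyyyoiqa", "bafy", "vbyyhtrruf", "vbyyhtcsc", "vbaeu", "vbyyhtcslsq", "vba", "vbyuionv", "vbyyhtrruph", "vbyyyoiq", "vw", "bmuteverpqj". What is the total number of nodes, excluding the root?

Trace insertions, counting only characters that open a new branch:
  "bmuwlxfqhzc" → 11 new (b, m, u, w, l, x, f, q, h, z, c)
  "vbyysbmgyd" → 10 new (v, b, y, y, s, b, m, g, y, d)
  "vy" → prefix "v" already present; 1 new (y)
  "vbyyyoiqa" → prefix "vbyy" already present; 5 new (y, o, i, q, a)
  "bafy" → prefix "b" already present; 3 new (a, f, y)
  "vbyyhtrruf" → prefix "vbyy" already present; 6 new (h, t, r, r, u, f)
  "vbyyhtcsc" → prefix "vbyyht" already present; 3 new (c, s, c)
  "vbaeu" → prefix "vb" already present; 3 new (a, e, u)
  "vbyyhtcslsq" → prefix "vbyyhtcs" already present; 3 new (l, s, q)
  "vba" → prefix "vba" already present; 0 new (none)
  "vbyuionv" → prefix "vby" already present; 5 new (u, i, o, n, v)
  "vbyyhtrruph" → prefix "vbyyhtrru" already present; 2 new (p, h)
  "vbyyyoiq" → prefix "vbyyyoiq" already present; 0 new (none)
  "vw" → prefix "v" already present; 1 new (w)
  "bmuteverpqj" → prefix "bmu" already present; 8 new (t, e, v, e, r, p, q, j)
Total nodes = 11 + 10 + 1 + 5 + 3 + 6 + 3 + 3 + 3 + 0 + 5 + 2 + 0 + 1 + 8 = 61

61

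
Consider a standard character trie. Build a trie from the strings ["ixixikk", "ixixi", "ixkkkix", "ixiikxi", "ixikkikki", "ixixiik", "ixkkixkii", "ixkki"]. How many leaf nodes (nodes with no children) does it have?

6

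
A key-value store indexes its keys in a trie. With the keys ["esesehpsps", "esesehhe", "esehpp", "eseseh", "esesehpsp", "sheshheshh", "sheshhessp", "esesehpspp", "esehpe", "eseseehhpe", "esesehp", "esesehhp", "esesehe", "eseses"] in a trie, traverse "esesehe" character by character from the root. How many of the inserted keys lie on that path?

2

Walk "esesehe" from the root; an end-of-word marker is hit whenever a stored word is a prefix of "esesehe".
Prefixes of the query that are stored words: "eseseh", "esesehe"
Count: 2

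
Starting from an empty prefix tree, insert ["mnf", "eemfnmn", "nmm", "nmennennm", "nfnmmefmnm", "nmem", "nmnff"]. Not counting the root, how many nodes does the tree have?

Count nodes per top-level branch (shared prefixes stored once):
  'e'-branch (eemfnmn): 7 nodes
  'm'-branch (mnf): 3 nodes
  'n'-branch (nfnmmefmnm, nmem, nmennennm, nmm, nmnff): 23 nodes
Sum: 33

33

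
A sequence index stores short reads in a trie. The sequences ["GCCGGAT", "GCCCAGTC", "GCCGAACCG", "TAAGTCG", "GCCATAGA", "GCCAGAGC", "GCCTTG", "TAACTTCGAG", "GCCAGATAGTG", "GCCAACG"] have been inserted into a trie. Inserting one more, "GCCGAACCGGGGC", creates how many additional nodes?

"GCCGAACCG" is already a path in the trie; the remaining "GGGC" must be added.
Each of the 4 remaining characters creates one node.

4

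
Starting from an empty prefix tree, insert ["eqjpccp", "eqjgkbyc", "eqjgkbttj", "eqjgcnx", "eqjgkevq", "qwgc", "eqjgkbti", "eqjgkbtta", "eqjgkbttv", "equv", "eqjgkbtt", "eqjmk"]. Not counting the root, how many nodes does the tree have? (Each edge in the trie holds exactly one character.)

Trace insertions, counting only characters that open a new branch:
  "eqjpccp" → 7 new (e, q, j, p, c, c, p)
  "eqjgkbyc" → prefix "eqj" already present; 5 new (g, k, b, y, c)
  "eqjgkbttj" → prefix "eqjgkb" already present; 3 new (t, t, j)
  "eqjgcnx" → prefix "eqjg" already present; 3 new (c, n, x)
  "eqjgkevq" → prefix "eqjgk" already present; 3 new (e, v, q)
  "qwgc" → 4 new (q, w, g, c)
  "eqjgkbti" → prefix "eqjgkbt" already present; 1 new (i)
  "eqjgkbtta" → prefix "eqjgkbtt" already present; 1 new (a)
  "eqjgkbttv" → prefix "eqjgkbtt" already present; 1 new (v)
  "equv" → prefix "eq" already present; 2 new (u, v)
  "eqjgkbtt" → prefix "eqjgkbtt" already present; 0 new (none)
  "eqjmk" → prefix "eqj" already present; 2 new (m, k)
Total nodes = 7 + 5 + 3 + 3 + 3 + 4 + 1 + 1 + 1 + 2 + 0 + 2 = 32

32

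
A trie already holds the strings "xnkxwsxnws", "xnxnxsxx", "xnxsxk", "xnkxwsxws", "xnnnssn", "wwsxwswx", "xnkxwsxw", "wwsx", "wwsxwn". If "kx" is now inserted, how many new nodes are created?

"kx" shares no prefix with any stored word, so all 2 characters open new nodes.
2 − 0 = 2 new nodes.

2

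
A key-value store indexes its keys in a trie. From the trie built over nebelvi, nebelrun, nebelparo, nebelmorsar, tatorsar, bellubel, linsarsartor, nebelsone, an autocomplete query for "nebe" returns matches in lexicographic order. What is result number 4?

nebelsone

Words with prefix "nebe", in lexicographic order: "nebelmorsar", "nebelparo", "nebelrun", "nebelsone", "nebelvi"
Position 4: nebelsone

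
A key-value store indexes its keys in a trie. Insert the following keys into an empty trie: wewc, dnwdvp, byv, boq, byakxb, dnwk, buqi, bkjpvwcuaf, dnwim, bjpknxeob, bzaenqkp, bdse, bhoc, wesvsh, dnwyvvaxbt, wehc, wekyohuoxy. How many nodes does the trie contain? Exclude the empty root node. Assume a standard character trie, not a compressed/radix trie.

76

Count nodes per top-level branch (shared prefixes stored once):
  'b'-branch (bdse, bhoc, bjpknxeob, bkjpvwcuaf, boq, buqi, byakxb, byv, bzaenqkp): 42 nodes
  'd'-branch (dnwdvp, dnwim, dnwk, dnwyvvaxbt): 16 nodes
  'w'-branch (wehc, wekyohuoxy, wesvsh, wewc): 18 nodes
Sum: 76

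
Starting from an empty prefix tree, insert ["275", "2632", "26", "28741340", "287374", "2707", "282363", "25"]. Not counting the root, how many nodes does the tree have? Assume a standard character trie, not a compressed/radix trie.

Insert word by word; a character creates a node only if that edge doesn't already exist:
  "275" → 3 new (2, 7, 5)
  "2632" → prefix "2" already present; 3 new (6, 3, 2)
  "26" → prefix "26" already present; 0 new (none)
  "28741340" → prefix "2" already present; 7 new (8, 7, 4, 1, 3, 4, 0)
  "287374" → prefix "287" already present; 3 new (3, 7, 4)
  "2707" → prefix "27" already present; 2 new (0, 7)
  "282363" → prefix "28" already present; 4 new (2, 3, 6, 3)
  "25" → prefix "2" already present; 1 new (5)
Total nodes = 3 + 3 + 0 + 7 + 3 + 2 + 4 + 1 = 23

23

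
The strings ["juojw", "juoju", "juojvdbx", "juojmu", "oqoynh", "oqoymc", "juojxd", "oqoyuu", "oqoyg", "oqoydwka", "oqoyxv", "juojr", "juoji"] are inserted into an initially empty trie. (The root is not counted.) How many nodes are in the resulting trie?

Count nodes per top-level branch (shared prefixes stored once):
  'j'-branch (juoji, juojmu, juojr, juoju, juojvdbx, juojw, juojxd): 16 nodes
  'o'-branch (oqoydwka, oqoyg, oqoymc, oqoynh, oqoyuu, oqoyxv): 17 nodes
Sum: 33

33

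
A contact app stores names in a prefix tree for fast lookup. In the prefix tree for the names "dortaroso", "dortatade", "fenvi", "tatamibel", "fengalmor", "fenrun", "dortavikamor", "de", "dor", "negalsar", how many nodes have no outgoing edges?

A leaf is a node with no children — equivalently, the end of a word that is not a proper prefix of any other stored word.
Those words: "de", "dortaroso", "dortatade", "dortavikamor", "fengalmor", "fenrun", "fenvi", "negalsar", "tatamibel"
Leaf count: 9

9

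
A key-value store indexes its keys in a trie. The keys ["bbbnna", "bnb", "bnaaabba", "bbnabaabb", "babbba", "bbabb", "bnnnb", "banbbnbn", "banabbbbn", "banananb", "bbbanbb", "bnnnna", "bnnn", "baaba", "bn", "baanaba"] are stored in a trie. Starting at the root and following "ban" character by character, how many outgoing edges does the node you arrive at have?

Follow the path "ban" to its node, then look at its outgoing edges.
Characters that immediately follow "ban" among the stored strings: {a, b}.
That node has 2 child edges.

2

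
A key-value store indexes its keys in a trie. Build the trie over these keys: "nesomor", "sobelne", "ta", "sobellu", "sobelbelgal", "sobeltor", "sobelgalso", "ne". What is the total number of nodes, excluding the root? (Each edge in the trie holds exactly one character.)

32

For each word, the new-node count is its length minus the longest prefix already in the trie:
  "nesomor" → 7 new (n, e, s, o, m, o, r)
  "sobelne" → 7 new (s, o, b, e, l, n, e)
  "ta" → 2 new (t, a)
  "sobellu" → prefix "sobel" already present; 2 new (l, u)
  "sobelbelgal" → prefix "sobel" already present; 6 new (b, e, l, g, a, l)
  "sobeltor" → prefix "sobel" already present; 3 new (t, o, r)
  "sobelgalso" → prefix "sobel" already present; 5 new (g, a, l, s, o)
  "ne" → prefix "ne" already present; 0 new (none)
Total nodes = 7 + 7 + 2 + 2 + 6 + 3 + 5 + 0 = 32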